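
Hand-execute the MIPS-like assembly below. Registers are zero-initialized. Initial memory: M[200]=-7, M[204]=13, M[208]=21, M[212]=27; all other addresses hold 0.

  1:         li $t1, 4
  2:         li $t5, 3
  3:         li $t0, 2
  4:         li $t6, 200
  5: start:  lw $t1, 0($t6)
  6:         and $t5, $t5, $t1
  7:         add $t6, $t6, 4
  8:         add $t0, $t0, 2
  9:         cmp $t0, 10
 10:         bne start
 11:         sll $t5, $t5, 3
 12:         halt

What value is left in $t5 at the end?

li $t1, 4 → $t1=4
li $t5, 3 → $t5=3
li $t0, 2 → $t0=2
li $t6, 200 → $t6=200
lw $t1, 0($t6) → $t1=M[200]=-7
and $t5, $t5, $t1 → $t5=3&(-7)=1
add $t6, $t6, 4 → $t6=200+4=204
add $t0, $t0, 2 → $t0=2+2=4
cmp $t0, 10  (cmp 4,10)
bne start: taken
lw $t1, 0($t6) → $t1=M[204]=13
and $t5, $t5, $t1 → $t5=1&13=1
add $t6, $t6, 4 → $t6=204+4=208
add $t0, $t0, 2 → $t0=4+2=6
cmp $t0, 10  (cmp 6,10)
bne start: taken
lw $t1, 0($t6) → $t1=M[208]=21
and $t5, $t5, $t1 → $t5=1&21=1
add $t6, $t6, 4 → $t6=208+4=212
add $t0, $t0, 2 → $t0=6+2=8
cmp $t0, 10  (cmp 8,10)
bne start: taken
lw $t1, 0($t6) → $t1=M[212]=27
and $t5, $t5, $t1 → $t5=1&27=1
add $t6, $t6, 4 → $t6=212+4=216
add $t0, $t0, 2 → $t0=8+2=10
cmp $t0, 10  (cmp 10,10)
bne start: not taken
sll $t5, $t5, 3 → $t5=1<<3=8
halt.

8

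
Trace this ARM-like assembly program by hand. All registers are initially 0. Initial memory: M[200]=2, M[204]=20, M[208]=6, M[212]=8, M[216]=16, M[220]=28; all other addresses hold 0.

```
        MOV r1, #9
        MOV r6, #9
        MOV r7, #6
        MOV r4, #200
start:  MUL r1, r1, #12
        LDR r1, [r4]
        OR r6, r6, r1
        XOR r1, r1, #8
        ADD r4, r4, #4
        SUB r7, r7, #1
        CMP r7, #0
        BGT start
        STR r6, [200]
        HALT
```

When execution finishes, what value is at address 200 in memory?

31

r1=9
r6=9
r7=6
r4=200
r1=9*12=108
r1=M[200]=2
r6=9|2=11
r1=2^8=10
r4=200+4=204
r7=6-1=5
CMP r7, #0  (cmp 5,0)
BGT start: taken
r1=10*12=120
r1=M[204]=20
r6=11|20=31
r1=20^8=28
r4=204+4=208
r7=5-1=4
CMP r7, #0  (cmp 4,0)
BGT start: taken
r1=28*12=336
r1=M[208]=6
r6=31|6=31
r1=6^8=14
r4=208+4=212
r7=4-1=3
CMP r7, #0  (cmp 3,0)
BGT start: taken
r1=14*12=168
r1=M[212]=8
r6=31|8=31
r1=8^8=0
r4=212+4=216
r7=3-1=2
CMP r7, #0  (cmp 2,0)
BGT start: taken
r1=0*12=0
r1=M[216]=16
r6=31|16=31
r1=16^8=24
r4=216+4=220
r7=2-1=1
CMP r7, #0  (cmp 1,0)
BGT start: taken
r1=24*12=288
r1=M[220]=28
r6=31|28=31
r1=28^8=20
r4=220+4=224
r7=1-1=0
CMP r7, #0  (cmp 0,0)
BGT start: not taken
STR r6, [200] → M[200]=31
halt.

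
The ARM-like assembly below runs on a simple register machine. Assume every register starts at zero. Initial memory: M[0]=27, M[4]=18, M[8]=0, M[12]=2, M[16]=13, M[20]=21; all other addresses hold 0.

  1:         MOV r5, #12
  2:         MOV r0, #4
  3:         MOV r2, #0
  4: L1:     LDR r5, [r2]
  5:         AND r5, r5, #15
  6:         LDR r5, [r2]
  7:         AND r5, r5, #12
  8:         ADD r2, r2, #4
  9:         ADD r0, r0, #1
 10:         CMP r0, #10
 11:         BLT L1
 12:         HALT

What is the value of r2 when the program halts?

24

r5=12
r0=4
r2=0
r5=M[0]=27
r5=27&15=11
r5=M[0]=27
r5=27&12=8
r2=0+4=4
r0=4+1=5
CMP r0, #10  (cmp 5,10)
BLT L1: taken
r5=M[4]=18
r5=18&15=2
r5=M[4]=18
r5=18&12=0
r2=4+4=8
r0=5+1=6
CMP r0, #10  (cmp 6,10)
BLT L1: taken
r5=M[8]=0
r5=0&15=0
r5=M[8]=0
r5=0&12=0
r2=8+4=12
r0=6+1=7
CMP r0, #10  (cmp 7,10)
BLT L1: taken
r5=M[12]=2
r5=2&15=2
r5=M[12]=2
r5=2&12=0
r2=12+4=16
r0=7+1=8
CMP r0, #10  (cmp 8,10)
BLT L1: taken
r5=M[16]=13
r5=13&15=13
r5=M[16]=13
r5=13&12=12
r2=16+4=20
r0=8+1=9
CMP r0, #10  (cmp 9,10)
BLT L1: taken
r5=M[20]=21
r5=21&15=5
r5=M[20]=21
r5=21&12=4
r2=20+4=24
r0=9+1=10
CMP r0, #10  (cmp 10,10)
BLT L1: not taken
halt.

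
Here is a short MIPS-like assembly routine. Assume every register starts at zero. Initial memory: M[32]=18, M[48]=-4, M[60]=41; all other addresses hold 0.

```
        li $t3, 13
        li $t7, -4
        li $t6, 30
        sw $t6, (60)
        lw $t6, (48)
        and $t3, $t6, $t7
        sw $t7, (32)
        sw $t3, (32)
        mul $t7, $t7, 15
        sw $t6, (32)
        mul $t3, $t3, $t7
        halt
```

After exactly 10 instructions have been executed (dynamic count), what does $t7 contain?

-60

li $t3, 13 → $t3=13
li $t7, -4 → $t7=-4
li $t6, 30 → $t6=30
sw $t6, (60) → M[60]=30
lw $t6, (48) → $t6=M[48]=-4
and $t3, $t6, $t7 → $t3=(-4)&(-4)=-4
sw $t7, (32) → M[32]=-4
sw $t3, (32) → M[32]=-4
mul $t7, $t7, 15 → $t7=(-4)*15=-60
sw $t6, (32) → M[32]=-4
After step 10: $t7 = -60.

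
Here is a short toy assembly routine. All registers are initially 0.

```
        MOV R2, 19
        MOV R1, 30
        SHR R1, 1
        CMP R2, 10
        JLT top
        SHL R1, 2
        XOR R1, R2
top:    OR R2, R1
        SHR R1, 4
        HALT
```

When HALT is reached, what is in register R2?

63

after MOV R2, 19: R2=19
after MOV R1, 30: R1=30
after SHR R1, 1: R1=30>>1=15
CMP R2, 10  (cmp 19,10)
JLT top: not taken
after SHL R1, 2: R1=15<<2=60
after XOR R1, R2: R1=60^19=47
after OR R2, R1: R2=19|47=63
after SHR R1, 4: R1=47>>4=2
halt.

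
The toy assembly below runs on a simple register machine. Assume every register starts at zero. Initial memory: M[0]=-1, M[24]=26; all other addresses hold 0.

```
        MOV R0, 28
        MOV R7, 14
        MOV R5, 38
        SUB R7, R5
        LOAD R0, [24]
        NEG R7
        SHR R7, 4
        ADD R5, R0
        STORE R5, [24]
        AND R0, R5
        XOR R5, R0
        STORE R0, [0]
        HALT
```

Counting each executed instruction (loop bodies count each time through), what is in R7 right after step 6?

24

R0=28
R7=14
R5=38
R7=14-38=-24
R0=M[24]=26
R7=-(-24)=24
After step 6: R7 = 24.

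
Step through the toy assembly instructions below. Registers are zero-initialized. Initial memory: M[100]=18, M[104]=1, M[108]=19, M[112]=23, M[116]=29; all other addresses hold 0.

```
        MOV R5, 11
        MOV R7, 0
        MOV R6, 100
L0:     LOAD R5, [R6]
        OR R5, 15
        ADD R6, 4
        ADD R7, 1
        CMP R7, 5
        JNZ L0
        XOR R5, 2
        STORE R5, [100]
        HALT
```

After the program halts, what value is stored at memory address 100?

R5=11
R7=0
R6=100
R5=M[100]=18
R5=18|15=31
R6=100+4=104
R7=0+1=1
CMP R7, 5  (cmp 1,5)
JNZ L0: taken
R5=M[104]=1
R5=1|15=15
R6=104+4=108
R7=1+1=2
CMP R7, 5  (cmp 2,5)
JNZ L0: taken
R5=M[108]=19
R5=19|15=31
R6=108+4=112
R7=2+1=3
CMP R7, 5  (cmp 3,5)
JNZ L0: taken
R5=M[112]=23
R5=23|15=31
R6=112+4=116
R7=3+1=4
CMP R7, 5  (cmp 4,5)
JNZ L0: taken
R5=M[116]=29
R5=29|15=31
R6=116+4=120
R7=4+1=5
CMP R7, 5  (cmp 5,5)
JNZ L0: not taken
R5=31^2=29
STORE R5, [100] → M[100]=29
halt.

29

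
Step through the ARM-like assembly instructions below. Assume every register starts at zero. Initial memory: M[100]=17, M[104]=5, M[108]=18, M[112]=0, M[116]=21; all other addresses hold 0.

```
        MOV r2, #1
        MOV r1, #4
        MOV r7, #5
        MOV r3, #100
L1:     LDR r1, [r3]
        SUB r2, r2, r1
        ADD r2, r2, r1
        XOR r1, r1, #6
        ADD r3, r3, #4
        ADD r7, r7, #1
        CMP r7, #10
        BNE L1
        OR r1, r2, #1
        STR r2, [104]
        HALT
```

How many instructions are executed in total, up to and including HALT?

47

after MOV r2, #1: r2=1
after MOV r1, #4: r1=4
after MOV r7, #5: r7=5
after MOV r3, #100: r3=100
after LDR r1, [r3]: r1=M[100]=17
after SUB r2, r2, r1: r2=1-17=-16
after ADD r2, r2, r1: r2=(-16)+17=1
after XOR r1, r1, #6: r1=17^6=23
after ADD r3, r3, #4: r3=100+4=104
after ADD r7, r7, #1: r7=5+1=6
CMP r7, #10  (cmp 6,10)
BNE L1: taken
after LDR r1, [r3]: r1=M[104]=5
after SUB r2, r2, r1: r2=1-5=-4
after ADD r2, r2, r1: r2=(-4)+5=1
after XOR r1, r1, #6: r1=5^6=3
after ADD r3, r3, #4: r3=104+4=108
after ADD r7, r7, #1: r7=6+1=7
CMP r7, #10  (cmp 7,10)
BNE L1: taken
after LDR r1, [r3]: r1=M[108]=18
after SUB r2, r2, r1: r2=1-18=-17
after ADD r2, r2, r1: r2=(-17)+18=1
after XOR r1, r1, #6: r1=18^6=20
after ADD r3, r3, #4: r3=108+4=112
after ADD r7, r7, #1: r7=7+1=8
CMP r7, #10  (cmp 8,10)
BNE L1: taken
after LDR r1, [r3]: r1=M[112]=0
after SUB r2, r2, r1: r2=1-0=1
after ADD r2, r2, r1: r2=1+0=1
after XOR r1, r1, #6: r1=0^6=6
after ADD r3, r3, #4: r3=112+4=116
after ADD r7, r7, #1: r7=8+1=9
CMP r7, #10  (cmp 9,10)
BNE L1: taken
after LDR r1, [r3]: r1=M[116]=21
after SUB r2, r2, r1: r2=1-21=-20
after ADD r2, r2, r1: r2=(-20)+21=1
after XOR r1, r1, #6: r1=21^6=19
after ADD r3, r3, #4: r3=116+4=120
after ADD r7, r7, #1: r7=9+1=10
CMP r7, #10  (cmp 10,10)
BNE L1: not taken
after OR r1, r2, #1: r1=1|1=1
STR r2, [104] → M[104]=1
halt.
Total executed instructions: 47.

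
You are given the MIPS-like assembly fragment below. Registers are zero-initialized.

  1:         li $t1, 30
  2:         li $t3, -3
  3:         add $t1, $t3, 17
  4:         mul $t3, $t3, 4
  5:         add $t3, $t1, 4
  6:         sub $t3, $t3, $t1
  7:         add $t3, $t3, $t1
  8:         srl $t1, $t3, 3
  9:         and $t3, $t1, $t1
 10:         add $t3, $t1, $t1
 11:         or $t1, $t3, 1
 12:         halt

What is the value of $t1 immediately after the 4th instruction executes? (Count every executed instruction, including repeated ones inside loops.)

after li $t1, 30: $t1=30
after li $t3, -3: $t3=-3
after add $t1, $t3, 17: $t1=(-3)+17=14
after mul $t3, $t3, 4: $t3=(-3)*4=-12
After step 4: $t1 = 14.

14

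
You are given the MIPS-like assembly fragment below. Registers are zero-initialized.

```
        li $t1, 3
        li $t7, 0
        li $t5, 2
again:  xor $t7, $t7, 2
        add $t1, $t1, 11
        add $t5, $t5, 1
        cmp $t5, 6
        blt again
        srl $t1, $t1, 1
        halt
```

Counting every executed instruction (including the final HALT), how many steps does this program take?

25

after li $t1, 3: $t1=3
after li $t7, 0: $t7=0
after li $t5, 2: $t5=2
after xor $t7, $t7, 2: $t7=0^2=2
after add $t1, $t1, 11: $t1=3+11=14
after add $t5, $t5, 1: $t5=2+1=3
cmp $t5, 6  (cmp 3,6)
blt again: taken
after xor $t7, $t7, 2: $t7=2^2=0
after add $t1, $t1, 11: $t1=14+11=25
after add $t5, $t5, 1: $t5=3+1=4
cmp $t5, 6  (cmp 4,6)
blt again: taken
after xor $t7, $t7, 2: $t7=0^2=2
after add $t1, $t1, 11: $t1=25+11=36
after add $t5, $t5, 1: $t5=4+1=5
cmp $t5, 6  (cmp 5,6)
blt again: taken
after xor $t7, $t7, 2: $t7=2^2=0
after add $t1, $t1, 11: $t1=36+11=47
after add $t5, $t5, 1: $t5=5+1=6
cmp $t5, 6  (cmp 6,6)
blt again: not taken
after srl $t1, $t1, 1: $t1=47>>1=23
halt.
Total executed instructions: 25.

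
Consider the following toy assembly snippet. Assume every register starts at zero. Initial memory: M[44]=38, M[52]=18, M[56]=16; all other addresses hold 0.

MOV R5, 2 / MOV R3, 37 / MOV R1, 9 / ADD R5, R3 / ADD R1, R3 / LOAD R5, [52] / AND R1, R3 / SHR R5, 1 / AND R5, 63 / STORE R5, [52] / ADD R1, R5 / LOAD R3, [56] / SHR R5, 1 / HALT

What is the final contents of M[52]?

9

after MOV R5, 2: R5=2
after MOV R3, 37: R3=37
after MOV R1, 9: R1=9
after ADD R5, R3: R5=2+37=39
after ADD R1, R3: R1=9+37=46
after LOAD R5, [52]: R5=M[52]=18
after AND R1, R3: R1=46&37=36
after SHR R5, 1: R5=18>>1=9
after AND R5, 63: R5=9&63=9
STORE R5, [52] → M[52]=9
after ADD R1, R5: R1=36+9=45
after LOAD R3, [56]: R3=M[56]=16
after SHR R5, 1: R5=9>>1=4
halt.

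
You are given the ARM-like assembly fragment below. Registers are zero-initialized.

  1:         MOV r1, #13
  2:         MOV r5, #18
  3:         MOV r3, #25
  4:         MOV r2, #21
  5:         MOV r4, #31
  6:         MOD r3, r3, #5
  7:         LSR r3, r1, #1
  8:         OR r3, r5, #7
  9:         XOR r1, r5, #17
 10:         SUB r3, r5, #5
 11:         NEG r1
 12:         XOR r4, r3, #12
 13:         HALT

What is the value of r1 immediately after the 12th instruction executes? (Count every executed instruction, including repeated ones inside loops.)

-3

MOV r1, #13 → r1=13
MOV r5, #18 → r5=18
MOV r3, #25 → r3=25
MOV r2, #21 → r2=21
MOV r4, #31 → r4=31
MOD r3, r3, #5 → r3=25%5=0
LSR r3, r1, #1 → r3=13>>1=6
OR r3, r5, #7 → r3=18|7=23
XOR r1, r5, #17 → r1=18^17=3
SUB r3, r5, #5 → r3=18-5=13
NEG r1 → r1=-(3)=-3
XOR r4, r3, #12 → r4=13^12=1
After step 12: r1 = -3.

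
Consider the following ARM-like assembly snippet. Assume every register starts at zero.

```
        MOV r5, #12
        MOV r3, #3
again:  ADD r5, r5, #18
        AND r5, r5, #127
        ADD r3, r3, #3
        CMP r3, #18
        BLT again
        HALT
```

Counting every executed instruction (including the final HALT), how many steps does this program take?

28

r5=12
r3=3
r5=12+18=30
r5=30&127=30
r3=3+3=6
CMP r3, #18  (cmp 6,18)
BLT again: taken
r5=30+18=48
r5=48&127=48
r3=6+3=9
CMP r3, #18  (cmp 9,18)
BLT again: taken
r5=48+18=66
r5=66&127=66
r3=9+3=12
CMP r3, #18  (cmp 12,18)
BLT again: taken
r5=66+18=84
r5=84&127=84
r3=12+3=15
CMP r3, #18  (cmp 15,18)
BLT again: taken
r5=84+18=102
r5=102&127=102
r3=15+3=18
CMP r3, #18  (cmp 18,18)
BLT again: not taken
halt.
Total executed instructions: 28.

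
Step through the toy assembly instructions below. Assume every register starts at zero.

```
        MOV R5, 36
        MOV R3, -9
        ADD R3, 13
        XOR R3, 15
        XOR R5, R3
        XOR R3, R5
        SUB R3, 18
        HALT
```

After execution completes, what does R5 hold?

after MOV R5, 36: R5=36
after MOV R3, -9: R3=-9
after ADD R3, 13: R3=(-9)+13=4
after XOR R3, 15: R3=4^15=11
after XOR R5, R3: R5=36^11=47
after XOR R3, R5: R3=11^47=36
after SUB R3, 18: R3=36-18=18
halt.

47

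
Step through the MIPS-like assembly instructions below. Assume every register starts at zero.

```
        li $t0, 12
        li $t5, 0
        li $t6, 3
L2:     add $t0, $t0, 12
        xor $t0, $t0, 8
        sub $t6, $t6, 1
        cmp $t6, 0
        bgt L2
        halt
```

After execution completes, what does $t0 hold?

40

li $t0, 12 → $t0=12
li $t5, 0 → $t5=0
li $t6, 3 → $t6=3
add $t0, $t0, 12 → $t0=12+12=24
xor $t0, $t0, 8 → $t0=24^8=16
sub $t6, $t6, 1 → $t6=3-1=2
cmp $t6, 0  (cmp 2,0)
bgt L2: taken
add $t0, $t0, 12 → $t0=16+12=28
xor $t0, $t0, 8 → $t0=28^8=20
sub $t6, $t6, 1 → $t6=2-1=1
cmp $t6, 0  (cmp 1,0)
bgt L2: taken
add $t0, $t0, 12 → $t0=20+12=32
xor $t0, $t0, 8 → $t0=32^8=40
sub $t6, $t6, 1 → $t6=1-1=0
cmp $t6, 0  (cmp 0,0)
bgt L2: not taken
halt.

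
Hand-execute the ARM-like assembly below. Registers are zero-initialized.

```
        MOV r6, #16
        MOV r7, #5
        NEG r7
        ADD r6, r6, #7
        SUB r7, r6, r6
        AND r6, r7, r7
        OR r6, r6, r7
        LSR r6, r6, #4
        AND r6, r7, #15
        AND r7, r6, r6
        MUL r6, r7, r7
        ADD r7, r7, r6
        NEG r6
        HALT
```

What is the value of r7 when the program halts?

r6=16
r7=5
r7=-(5)=-5
r6=16+7=23
r7=23-23=0
r6=0&0=0
r6=0|0=0
r6=0>>4=0
r6=0&15=0
r7=0&0=0
r6=0*0=0
r7=0+0=0
r6=-(0)=0
halt.

0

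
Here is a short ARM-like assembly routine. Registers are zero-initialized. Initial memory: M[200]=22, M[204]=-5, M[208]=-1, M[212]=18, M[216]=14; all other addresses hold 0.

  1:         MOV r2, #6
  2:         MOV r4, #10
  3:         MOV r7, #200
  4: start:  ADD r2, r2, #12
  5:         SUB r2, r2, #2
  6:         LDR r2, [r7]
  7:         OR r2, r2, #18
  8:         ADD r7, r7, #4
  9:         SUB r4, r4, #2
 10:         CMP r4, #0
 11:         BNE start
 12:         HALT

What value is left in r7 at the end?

after MOV r2, #6: r2=6
after MOV r4, #10: r4=10
after MOV r7, #200: r7=200
after ADD r2, r2, #12: r2=6+12=18
after SUB r2, r2, #2: r2=18-2=16
after LDR r2, [r7]: r2=M[200]=22
after OR r2, r2, #18: r2=22|18=22
after ADD r7, r7, #4: r7=200+4=204
after SUB r4, r4, #2: r4=10-2=8
CMP r4, #0  (cmp 8,0)
BNE start: taken
after ADD r2, r2, #12: r2=22+12=34
after SUB r2, r2, #2: r2=34-2=32
after LDR r2, [r7]: r2=M[204]=-5
after OR r2, r2, #18: r2=(-5)|18=-5
after ADD r7, r7, #4: r7=204+4=208
after SUB r4, r4, #2: r4=8-2=6
CMP r4, #0  (cmp 6,0)
BNE start: taken
after ADD r2, r2, #12: r2=(-5)+12=7
after SUB r2, r2, #2: r2=7-2=5
after LDR r2, [r7]: r2=M[208]=-1
after OR r2, r2, #18: r2=(-1)|18=-1
after ADD r7, r7, #4: r7=208+4=212
after SUB r4, r4, #2: r4=6-2=4
CMP r4, #0  (cmp 4,0)
BNE start: taken
after ADD r2, r2, #12: r2=(-1)+12=11
after SUB r2, r2, #2: r2=11-2=9
after LDR r2, [r7]: r2=M[212]=18
after OR r2, r2, #18: r2=18|18=18
after ADD r7, r7, #4: r7=212+4=216
after SUB r4, r4, #2: r4=4-2=2
CMP r4, #0  (cmp 2,0)
BNE start: taken
after ADD r2, r2, #12: r2=18+12=30
after SUB r2, r2, #2: r2=30-2=28
after LDR r2, [r7]: r2=M[216]=14
after OR r2, r2, #18: r2=14|18=30
after ADD r7, r7, #4: r7=216+4=220
after SUB r4, r4, #2: r4=2-2=0
CMP r4, #0  (cmp 0,0)
BNE start: not taken
halt.

220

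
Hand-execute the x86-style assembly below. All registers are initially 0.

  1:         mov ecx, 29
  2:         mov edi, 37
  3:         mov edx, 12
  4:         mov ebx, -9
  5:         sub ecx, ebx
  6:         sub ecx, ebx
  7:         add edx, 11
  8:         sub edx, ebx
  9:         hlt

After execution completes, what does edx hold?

32

ecx=29
edi=37
edx=12
ebx=-9
ecx=29-(-9)=38
ecx=38-(-9)=47
edx=12+11=23
edx=23-(-9)=32
halt.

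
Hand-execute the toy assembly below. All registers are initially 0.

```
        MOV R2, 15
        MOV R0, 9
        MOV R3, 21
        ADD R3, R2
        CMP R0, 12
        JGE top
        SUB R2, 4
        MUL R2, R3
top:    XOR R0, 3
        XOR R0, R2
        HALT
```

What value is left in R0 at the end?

390

MOV R2, 15 → R2=15
MOV R0, 9 → R0=9
MOV R3, 21 → R3=21
ADD R3, R2 → R3=21+15=36
CMP R0, 12  (cmp 9,12)
JGE top: not taken
SUB R2, 4 → R2=15-4=11
MUL R2, R3 → R2=11*36=396
XOR R0, 3 → R0=9^3=10
XOR R0, R2 → R0=10^396=390
halt.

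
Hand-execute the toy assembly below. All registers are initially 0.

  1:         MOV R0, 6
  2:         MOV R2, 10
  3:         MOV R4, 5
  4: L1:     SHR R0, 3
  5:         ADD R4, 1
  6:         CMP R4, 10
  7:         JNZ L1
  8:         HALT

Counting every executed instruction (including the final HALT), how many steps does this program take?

24

R0=6
R2=10
R4=5
R0=6>>3=0
R4=5+1=6
CMP R4, 10  (cmp 6,10)
JNZ L1: taken
R0=0>>3=0
R4=6+1=7
CMP R4, 10  (cmp 7,10)
JNZ L1: taken
R0=0>>3=0
R4=7+1=8
CMP R4, 10  (cmp 8,10)
JNZ L1: taken
R0=0>>3=0
R4=8+1=9
CMP R4, 10  (cmp 9,10)
JNZ L1: taken
R0=0>>3=0
R4=9+1=10
CMP R4, 10  (cmp 10,10)
JNZ L1: not taken
halt.
Total executed instructions: 24.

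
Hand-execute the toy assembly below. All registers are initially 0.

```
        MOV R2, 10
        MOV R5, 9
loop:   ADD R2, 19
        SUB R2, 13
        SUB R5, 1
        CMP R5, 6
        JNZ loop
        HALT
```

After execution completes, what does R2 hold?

28

R2=10
R5=9
R2=10+19=29
R2=29-13=16
R5=9-1=8
CMP R5, 6  (cmp 8,6)
JNZ loop: taken
R2=16+19=35
R2=35-13=22
R5=8-1=7
CMP R5, 6  (cmp 7,6)
JNZ loop: taken
R2=22+19=41
R2=41-13=28
R5=7-1=6
CMP R5, 6  (cmp 6,6)
JNZ loop: not taken
halt.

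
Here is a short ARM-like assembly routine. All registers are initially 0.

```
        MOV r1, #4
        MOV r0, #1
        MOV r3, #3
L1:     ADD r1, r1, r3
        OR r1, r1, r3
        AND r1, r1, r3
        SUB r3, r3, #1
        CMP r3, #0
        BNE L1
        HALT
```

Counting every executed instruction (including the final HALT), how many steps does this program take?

22

r1=4
r0=1
r3=3
r1=4+3=7
r1=7|3=7
r1=7&3=3
r3=3-1=2
CMP r3, #0  (cmp 2,0)
BNE L1: taken
r1=3+2=5
r1=5|2=7
r1=7&2=2
r3=2-1=1
CMP r3, #0  (cmp 1,0)
BNE L1: taken
r1=2+1=3
r1=3|1=3
r1=3&1=1
r3=1-1=0
CMP r3, #0  (cmp 0,0)
BNE L1: not taken
halt.
Total executed instructions: 22.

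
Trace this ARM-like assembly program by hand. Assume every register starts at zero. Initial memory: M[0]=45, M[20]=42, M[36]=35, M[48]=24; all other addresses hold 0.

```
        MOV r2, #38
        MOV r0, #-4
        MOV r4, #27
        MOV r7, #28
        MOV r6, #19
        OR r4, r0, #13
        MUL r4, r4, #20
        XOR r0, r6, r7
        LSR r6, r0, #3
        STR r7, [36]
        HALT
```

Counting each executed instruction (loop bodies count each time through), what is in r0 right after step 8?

15

r2=38
r0=-4
r4=27
r7=28
r6=19
r4=(-4)|13=-3
r4=(-3)*20=-60
r0=19^28=15
After step 8: r0 = 15.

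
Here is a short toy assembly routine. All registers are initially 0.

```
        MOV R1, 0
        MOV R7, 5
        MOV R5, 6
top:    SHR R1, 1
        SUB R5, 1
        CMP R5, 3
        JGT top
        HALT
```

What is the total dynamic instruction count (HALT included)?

16

R1=0
R7=5
R5=6
R1=0>>1=0
R5=6-1=5
CMP R5, 3  (cmp 5,3)
JGT top: taken
R1=0>>1=0
R5=5-1=4
CMP R5, 3  (cmp 4,3)
JGT top: taken
R1=0>>1=0
R5=4-1=3
CMP R5, 3  (cmp 3,3)
JGT top: not taken
halt.
Total executed instructions: 16.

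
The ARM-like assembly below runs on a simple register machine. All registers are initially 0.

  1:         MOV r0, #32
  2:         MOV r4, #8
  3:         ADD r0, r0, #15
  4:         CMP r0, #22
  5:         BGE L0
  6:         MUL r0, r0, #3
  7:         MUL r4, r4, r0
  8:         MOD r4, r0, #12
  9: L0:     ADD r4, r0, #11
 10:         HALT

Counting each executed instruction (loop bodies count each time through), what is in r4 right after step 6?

MOV r0, #32 → r0=32
MOV r4, #8 → r4=8
ADD r0, r0, #15 → r0=32+15=47
CMP r0, #22  (cmp 47,22)
BGE L0: taken
ADD r4, r0, #11 → r4=47+11=58
After step 6: r4 = 58.

58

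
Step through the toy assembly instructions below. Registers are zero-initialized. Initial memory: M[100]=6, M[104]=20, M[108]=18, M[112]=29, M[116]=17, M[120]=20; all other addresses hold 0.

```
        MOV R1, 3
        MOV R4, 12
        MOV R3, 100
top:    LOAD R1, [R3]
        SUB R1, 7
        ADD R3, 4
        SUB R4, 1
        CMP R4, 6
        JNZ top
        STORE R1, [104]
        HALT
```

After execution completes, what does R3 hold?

after MOV R1, 3: R1=3
after MOV R4, 12: R4=12
after MOV R3, 100: R3=100
after LOAD R1, [R3]: R1=M[100]=6
after SUB R1, 7: R1=6-7=-1
after ADD R3, 4: R3=100+4=104
after SUB R4, 1: R4=12-1=11
CMP R4, 6  (cmp 11,6)
JNZ top: taken
after LOAD R1, [R3]: R1=M[104]=20
after SUB R1, 7: R1=20-7=13
after ADD R3, 4: R3=104+4=108
after SUB R4, 1: R4=11-1=10
CMP R4, 6  (cmp 10,6)
JNZ top: taken
after LOAD R1, [R3]: R1=M[108]=18
after SUB R1, 7: R1=18-7=11
after ADD R3, 4: R3=108+4=112
after SUB R4, 1: R4=10-1=9
CMP R4, 6  (cmp 9,6)
JNZ top: taken
after LOAD R1, [R3]: R1=M[112]=29
after SUB R1, 7: R1=29-7=22
after ADD R3, 4: R3=112+4=116
after SUB R4, 1: R4=9-1=8
CMP R4, 6  (cmp 8,6)
JNZ top: taken
after LOAD R1, [R3]: R1=M[116]=17
after SUB R1, 7: R1=17-7=10
after ADD R3, 4: R3=116+4=120
after SUB R4, 1: R4=8-1=7
CMP R4, 6  (cmp 7,6)
JNZ top: taken
after LOAD R1, [R3]: R1=M[120]=20
after SUB R1, 7: R1=20-7=13
after ADD R3, 4: R3=120+4=124
after SUB R4, 1: R4=7-1=6
CMP R4, 6  (cmp 6,6)
JNZ top: not taken
STORE R1, [104] → M[104]=13
halt.

124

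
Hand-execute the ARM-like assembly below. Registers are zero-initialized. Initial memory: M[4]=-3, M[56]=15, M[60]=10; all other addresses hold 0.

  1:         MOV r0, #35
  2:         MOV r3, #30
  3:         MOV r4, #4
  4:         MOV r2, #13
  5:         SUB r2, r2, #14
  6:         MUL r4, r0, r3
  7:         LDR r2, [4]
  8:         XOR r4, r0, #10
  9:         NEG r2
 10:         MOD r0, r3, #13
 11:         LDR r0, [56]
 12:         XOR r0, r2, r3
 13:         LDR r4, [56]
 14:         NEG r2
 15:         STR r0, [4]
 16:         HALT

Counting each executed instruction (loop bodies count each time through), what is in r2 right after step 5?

-1

after MOV r0, #35: r0=35
after MOV r3, #30: r3=30
after MOV r4, #4: r4=4
after MOV r2, #13: r2=13
after SUB r2, r2, #14: r2=13-14=-1
After step 5: r2 = -1.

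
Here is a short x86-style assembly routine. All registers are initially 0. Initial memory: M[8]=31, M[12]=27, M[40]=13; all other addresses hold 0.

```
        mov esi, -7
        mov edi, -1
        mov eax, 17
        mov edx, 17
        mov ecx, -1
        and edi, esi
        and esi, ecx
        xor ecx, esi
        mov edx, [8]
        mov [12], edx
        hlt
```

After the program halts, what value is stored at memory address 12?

esi=-7
edi=-1
eax=17
edx=17
ecx=-1
edi=(-1)&(-7)=-7
esi=(-7)&(-1)=-7
ecx=(-1)^(-7)=6
edx=M[8]=31
mov [12], edx → M[12]=31
halt.

31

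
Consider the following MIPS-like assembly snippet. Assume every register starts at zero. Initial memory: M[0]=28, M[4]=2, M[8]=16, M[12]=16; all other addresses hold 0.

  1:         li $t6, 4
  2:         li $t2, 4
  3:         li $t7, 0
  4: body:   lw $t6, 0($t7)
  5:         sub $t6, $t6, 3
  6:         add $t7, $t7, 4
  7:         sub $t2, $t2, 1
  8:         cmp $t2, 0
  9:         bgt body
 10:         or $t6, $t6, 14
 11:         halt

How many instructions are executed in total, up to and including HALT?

after li $t6, 4: $t6=4
after li $t2, 4: $t2=4
after li $t7, 0: $t7=0
after lw $t6, 0($t7): $t6=M[0]=28
after sub $t6, $t6, 3: $t6=28-3=25
after add $t7, $t7, 4: $t7=0+4=4
after sub $t2, $t2, 1: $t2=4-1=3
cmp $t2, 0  (cmp 3,0)
bgt body: taken
after lw $t6, 0($t7): $t6=M[4]=2
after sub $t6, $t6, 3: $t6=2-3=-1
after add $t7, $t7, 4: $t7=4+4=8
after sub $t2, $t2, 1: $t2=3-1=2
cmp $t2, 0  (cmp 2,0)
bgt body: taken
after lw $t6, 0($t7): $t6=M[8]=16
after sub $t6, $t6, 3: $t6=16-3=13
after add $t7, $t7, 4: $t7=8+4=12
after sub $t2, $t2, 1: $t2=2-1=1
cmp $t2, 0  (cmp 1,0)
bgt body: taken
after lw $t6, 0($t7): $t6=M[12]=16
after sub $t6, $t6, 3: $t6=16-3=13
after add $t7, $t7, 4: $t7=12+4=16
after sub $t2, $t2, 1: $t2=1-1=0
cmp $t2, 0  (cmp 0,0)
bgt body: not taken
after or $t6, $t6, 14: $t6=13|14=15
halt.
Total executed instructions: 29.

29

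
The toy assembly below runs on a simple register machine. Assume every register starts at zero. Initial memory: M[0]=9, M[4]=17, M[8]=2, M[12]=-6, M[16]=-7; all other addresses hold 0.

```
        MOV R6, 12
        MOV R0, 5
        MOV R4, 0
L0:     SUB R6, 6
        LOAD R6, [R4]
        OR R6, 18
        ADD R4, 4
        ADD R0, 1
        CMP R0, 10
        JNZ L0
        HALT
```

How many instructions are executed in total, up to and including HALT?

39

R6=12
R0=5
R4=0
R6=12-6=6
R6=M[0]=9
R6=9|18=27
R4=0+4=4
R0=5+1=6
CMP R0, 10  (cmp 6,10)
JNZ L0: taken
R6=27-6=21
R6=M[4]=17
R6=17|18=19
R4=4+4=8
R0=6+1=7
CMP R0, 10  (cmp 7,10)
JNZ L0: taken
R6=19-6=13
R6=M[8]=2
R6=2|18=18
R4=8+4=12
R0=7+1=8
CMP R0, 10  (cmp 8,10)
JNZ L0: taken
R6=18-6=12
R6=M[12]=-6
R6=(-6)|18=-6
R4=12+4=16
R0=8+1=9
CMP R0, 10  (cmp 9,10)
JNZ L0: taken
R6=(-6)-6=-12
R6=M[16]=-7
R6=(-7)|18=-5
R4=16+4=20
R0=9+1=10
CMP R0, 10  (cmp 10,10)
JNZ L0: not taken
halt.
Total executed instructions: 39.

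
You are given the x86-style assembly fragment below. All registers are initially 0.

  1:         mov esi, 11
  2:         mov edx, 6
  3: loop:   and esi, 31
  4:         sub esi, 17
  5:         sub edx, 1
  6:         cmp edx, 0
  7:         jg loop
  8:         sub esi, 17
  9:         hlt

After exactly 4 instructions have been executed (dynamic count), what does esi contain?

-6

mov esi, 11 → esi=11
mov edx, 6 → edx=6
and esi, 31 → esi=11&31=11
sub esi, 17 → esi=11-17=-6
After step 4: esi = -6.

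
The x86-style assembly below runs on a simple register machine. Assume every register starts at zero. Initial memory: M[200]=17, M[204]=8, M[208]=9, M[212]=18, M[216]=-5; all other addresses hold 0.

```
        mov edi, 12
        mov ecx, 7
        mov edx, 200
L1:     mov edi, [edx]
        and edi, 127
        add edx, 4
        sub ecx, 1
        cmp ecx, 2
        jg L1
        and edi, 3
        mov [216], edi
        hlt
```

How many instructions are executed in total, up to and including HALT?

after mov edi, 12: edi=12
after mov ecx, 7: ecx=7
after mov edx, 200: edx=200
after mov edi, [edx]: edi=M[200]=17
after and edi, 127: edi=17&127=17
after add edx, 4: edx=200+4=204
after sub ecx, 1: ecx=7-1=6
cmp ecx, 2  (cmp 6,2)
jg L1: taken
after mov edi, [edx]: edi=M[204]=8
after and edi, 127: edi=8&127=8
after add edx, 4: edx=204+4=208
after sub ecx, 1: ecx=6-1=5
cmp ecx, 2  (cmp 5,2)
jg L1: taken
after mov edi, [edx]: edi=M[208]=9
after and edi, 127: edi=9&127=9
after add edx, 4: edx=208+4=212
after sub ecx, 1: ecx=5-1=4
cmp ecx, 2  (cmp 4,2)
jg L1: taken
after mov edi, [edx]: edi=M[212]=18
after and edi, 127: edi=18&127=18
after add edx, 4: edx=212+4=216
after sub ecx, 1: ecx=4-1=3
cmp ecx, 2  (cmp 3,2)
jg L1: taken
after mov edi, [edx]: edi=M[216]=-5
after and edi, 127: edi=(-5)&127=123
after add edx, 4: edx=216+4=220
after sub ecx, 1: ecx=3-1=2
cmp ecx, 2  (cmp 2,2)
jg L1: not taken
after and edi, 3: edi=123&3=3
mov [216], edi → M[216]=3
halt.
Total executed instructions: 36.

36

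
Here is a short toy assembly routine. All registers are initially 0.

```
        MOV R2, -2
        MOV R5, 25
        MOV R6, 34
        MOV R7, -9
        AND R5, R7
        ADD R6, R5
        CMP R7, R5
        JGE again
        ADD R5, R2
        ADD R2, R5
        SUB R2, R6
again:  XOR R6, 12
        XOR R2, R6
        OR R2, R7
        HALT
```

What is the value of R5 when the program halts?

MOV R2, -2 → R2=-2
MOV R5, 25 → R5=25
MOV R6, 34 → R6=34
MOV R7, -9 → R7=-9
AND R5, R7 → R5=25&(-9)=17
ADD R6, R5 → R6=34+17=51
CMP R7, R5  (cmp -9,17)
JGE again: not taken
ADD R5, R2 → R5=17+(-2)=15
ADD R2, R5 → R2=(-2)+15=13
SUB R2, R6 → R2=13-51=-38
XOR R6, 12 → R6=51^12=63
XOR R2, R6 → R2=(-38)^63=-27
OR R2, R7 → R2=(-27)|(-9)=-9
halt.

15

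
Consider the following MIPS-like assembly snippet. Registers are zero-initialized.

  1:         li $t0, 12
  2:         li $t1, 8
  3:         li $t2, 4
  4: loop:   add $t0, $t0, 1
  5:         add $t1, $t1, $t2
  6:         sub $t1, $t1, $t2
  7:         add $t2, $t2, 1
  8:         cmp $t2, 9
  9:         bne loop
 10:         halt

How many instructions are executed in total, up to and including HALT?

li $t0, 12 → $t0=12
li $t1, 8 → $t1=8
li $t2, 4 → $t2=4
add $t0, $t0, 1 → $t0=12+1=13
add $t1, $t1, $t2 → $t1=8+4=12
sub $t1, $t1, $t2 → $t1=12-4=8
add $t2, $t2, 1 → $t2=4+1=5
cmp $t2, 9  (cmp 5,9)
bne loop: taken
add $t0, $t0, 1 → $t0=13+1=14
add $t1, $t1, $t2 → $t1=8+5=13
sub $t1, $t1, $t2 → $t1=13-5=8
add $t2, $t2, 1 → $t2=5+1=6
cmp $t2, 9  (cmp 6,9)
bne loop: taken
add $t0, $t0, 1 → $t0=14+1=15
add $t1, $t1, $t2 → $t1=8+6=14
sub $t1, $t1, $t2 → $t1=14-6=8
add $t2, $t2, 1 → $t2=6+1=7
cmp $t2, 9  (cmp 7,9)
bne loop: taken
add $t0, $t0, 1 → $t0=15+1=16
add $t1, $t1, $t2 → $t1=8+7=15
sub $t1, $t1, $t2 → $t1=15-7=8
add $t2, $t2, 1 → $t2=7+1=8
cmp $t2, 9  (cmp 8,9)
bne loop: taken
add $t0, $t0, 1 → $t0=16+1=17
add $t1, $t1, $t2 → $t1=8+8=16
sub $t1, $t1, $t2 → $t1=16-8=8
add $t2, $t2, 1 → $t2=8+1=9
cmp $t2, 9  (cmp 9,9)
bne loop: not taken
halt.
Total executed instructions: 34.

34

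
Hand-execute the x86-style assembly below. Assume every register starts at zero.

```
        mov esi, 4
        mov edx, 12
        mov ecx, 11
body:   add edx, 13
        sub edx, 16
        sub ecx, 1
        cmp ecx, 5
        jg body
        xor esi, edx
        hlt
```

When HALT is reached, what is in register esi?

mov esi, 4 → esi=4
mov edx, 12 → edx=12
mov ecx, 11 → ecx=11
add edx, 13 → edx=12+13=25
sub edx, 16 → edx=25-16=9
sub ecx, 1 → ecx=11-1=10
cmp ecx, 5  (cmp 10,5)
jg body: taken
add edx, 13 → edx=9+13=22
sub edx, 16 → edx=22-16=6
sub ecx, 1 → ecx=10-1=9
cmp ecx, 5  (cmp 9,5)
jg body: taken
add edx, 13 → edx=6+13=19
sub edx, 16 → edx=19-16=3
sub ecx, 1 → ecx=9-1=8
cmp ecx, 5  (cmp 8,5)
jg body: taken
add edx, 13 → edx=3+13=16
sub edx, 16 → edx=16-16=0
sub ecx, 1 → ecx=8-1=7
cmp ecx, 5  (cmp 7,5)
jg body: taken
add edx, 13 → edx=0+13=13
sub edx, 16 → edx=13-16=-3
sub ecx, 1 → ecx=7-1=6
cmp ecx, 5  (cmp 6,5)
jg body: taken
add edx, 13 → edx=(-3)+13=10
sub edx, 16 → edx=10-16=-6
sub ecx, 1 → ecx=6-1=5
cmp ecx, 5  (cmp 5,5)
jg body: not taken
xor esi, edx → esi=4^(-6)=-2
halt.

-2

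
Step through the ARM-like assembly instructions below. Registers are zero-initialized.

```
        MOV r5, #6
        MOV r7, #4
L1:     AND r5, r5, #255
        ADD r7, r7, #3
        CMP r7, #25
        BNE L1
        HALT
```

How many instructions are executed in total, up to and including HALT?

r5=6
r7=4
r5=6&255=6
r7=4+3=7
CMP r7, #25  (cmp 7,25)
BNE L1: taken
r5=6&255=6
r7=7+3=10
CMP r7, #25  (cmp 10,25)
BNE L1: taken
r5=6&255=6
r7=10+3=13
CMP r7, #25  (cmp 13,25)
BNE L1: taken
r5=6&255=6
r7=13+3=16
CMP r7, #25  (cmp 16,25)
BNE L1: taken
r5=6&255=6
r7=16+3=19
CMP r7, #25  (cmp 19,25)
BNE L1: taken
r5=6&255=6
r7=19+3=22
CMP r7, #25  (cmp 22,25)
BNE L1: taken
r5=6&255=6
r7=22+3=25
CMP r7, #25  (cmp 25,25)
BNE L1: not taken
halt.
Total executed instructions: 31.

31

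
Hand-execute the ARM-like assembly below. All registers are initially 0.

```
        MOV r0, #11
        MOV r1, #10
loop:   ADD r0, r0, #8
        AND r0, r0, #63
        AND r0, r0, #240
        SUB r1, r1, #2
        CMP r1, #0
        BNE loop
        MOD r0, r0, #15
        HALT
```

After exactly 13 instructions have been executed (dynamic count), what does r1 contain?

6

after MOV r0, #11: r0=11
after MOV r1, #10: r1=10
after ADD r0, r0, #8: r0=11+8=19
after AND r0, r0, #63: r0=19&63=19
after AND r0, r0, #240: r0=19&240=16
after SUB r1, r1, #2: r1=10-2=8
CMP r1, #0  (cmp 8,0)
BNE loop: taken
after ADD r0, r0, #8: r0=16+8=24
after AND r0, r0, #63: r0=24&63=24
after AND r0, r0, #240: r0=24&240=16
after SUB r1, r1, #2: r1=8-2=6
CMP r1, #0  (cmp 6,0)
After step 13: r1 = 6.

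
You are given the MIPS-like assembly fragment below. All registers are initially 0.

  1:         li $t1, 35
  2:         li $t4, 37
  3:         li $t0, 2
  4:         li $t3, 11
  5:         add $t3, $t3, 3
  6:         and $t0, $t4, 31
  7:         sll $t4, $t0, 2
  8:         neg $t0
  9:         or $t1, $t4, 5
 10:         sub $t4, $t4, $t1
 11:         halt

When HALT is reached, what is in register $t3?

14

after li $t1, 35: $t1=35
after li $t4, 37: $t4=37
after li $t0, 2: $t0=2
after li $t3, 11: $t3=11
after add $t3, $t3, 3: $t3=11+3=14
after and $t0, $t4, 31: $t0=37&31=5
after sll $t4, $t0, 2: $t4=5<<2=20
after neg $t0: $t0=-(5)=-5
after or $t1, $t4, 5: $t1=20|5=21
after sub $t4, $t4, $t1: $t4=20-21=-1
halt.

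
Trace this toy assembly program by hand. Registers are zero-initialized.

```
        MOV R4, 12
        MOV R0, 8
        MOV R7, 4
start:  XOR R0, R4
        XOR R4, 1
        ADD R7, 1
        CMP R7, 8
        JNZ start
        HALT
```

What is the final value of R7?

8

MOV R4, 12 → R4=12
MOV R0, 8 → R0=8
MOV R7, 4 → R7=4
XOR R0, R4 → R0=8^12=4
XOR R4, 1 → R4=12^1=13
ADD R7, 1 → R7=4+1=5
CMP R7, 8  (cmp 5,8)
JNZ start: taken
XOR R0, R4 → R0=4^13=9
XOR R4, 1 → R4=13^1=12
ADD R7, 1 → R7=5+1=6
CMP R7, 8  (cmp 6,8)
JNZ start: taken
XOR R0, R4 → R0=9^12=5
XOR R4, 1 → R4=12^1=13
ADD R7, 1 → R7=6+1=7
CMP R7, 8  (cmp 7,8)
JNZ start: taken
XOR R0, R4 → R0=5^13=8
XOR R4, 1 → R4=13^1=12
ADD R7, 1 → R7=7+1=8
CMP R7, 8  (cmp 8,8)
JNZ start: not taken
halt.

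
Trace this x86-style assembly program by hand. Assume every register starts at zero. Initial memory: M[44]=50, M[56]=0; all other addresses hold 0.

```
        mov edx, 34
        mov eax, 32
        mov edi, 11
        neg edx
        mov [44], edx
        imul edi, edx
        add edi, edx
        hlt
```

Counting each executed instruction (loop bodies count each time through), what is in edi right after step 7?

-408

mov edx, 34 → edx=34
mov eax, 32 → eax=32
mov edi, 11 → edi=11
neg edx → edx=-(34)=-34
mov [44], edx → M[44]=-34
imul edi, edx → edi=11*(-34)=-374
add edi, edx → edi=(-374)+(-34)=-408
After step 7: edi = -408.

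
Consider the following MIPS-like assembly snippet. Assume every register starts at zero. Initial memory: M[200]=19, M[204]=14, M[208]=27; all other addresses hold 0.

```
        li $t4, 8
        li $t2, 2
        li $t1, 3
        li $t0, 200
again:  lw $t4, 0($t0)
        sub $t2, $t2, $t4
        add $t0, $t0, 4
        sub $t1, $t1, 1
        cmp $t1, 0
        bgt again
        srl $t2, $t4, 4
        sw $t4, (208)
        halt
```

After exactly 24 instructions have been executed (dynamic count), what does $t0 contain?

212

after li $t4, 8: $t4=8
after li $t2, 2: $t2=2
after li $t1, 3: $t1=3
after li $t0, 200: $t0=200
after lw $t4, 0($t0): $t4=M[200]=19
after sub $t2, $t2, $t4: $t2=2-19=-17
after add $t0, $t0, 4: $t0=200+4=204
after sub $t1, $t1, 1: $t1=3-1=2
cmp $t1, 0  (cmp 2,0)
bgt again: taken
after lw $t4, 0($t0): $t4=M[204]=14
after sub $t2, $t2, $t4: $t2=(-17)-14=-31
after add $t0, $t0, 4: $t0=204+4=208
after sub $t1, $t1, 1: $t1=2-1=1
cmp $t1, 0  (cmp 1,0)
bgt again: taken
after lw $t4, 0($t0): $t4=M[208]=27
after sub $t2, $t2, $t4: $t2=(-31)-27=-58
after add $t0, $t0, 4: $t0=208+4=212
after sub $t1, $t1, 1: $t1=1-1=0
cmp $t1, 0  (cmp 0,0)
bgt again: not taken
after srl $t2, $t4, 4: $t2=27>>4=1
sw $t4, (208) → M[208]=27
After step 24: $t0 = 212.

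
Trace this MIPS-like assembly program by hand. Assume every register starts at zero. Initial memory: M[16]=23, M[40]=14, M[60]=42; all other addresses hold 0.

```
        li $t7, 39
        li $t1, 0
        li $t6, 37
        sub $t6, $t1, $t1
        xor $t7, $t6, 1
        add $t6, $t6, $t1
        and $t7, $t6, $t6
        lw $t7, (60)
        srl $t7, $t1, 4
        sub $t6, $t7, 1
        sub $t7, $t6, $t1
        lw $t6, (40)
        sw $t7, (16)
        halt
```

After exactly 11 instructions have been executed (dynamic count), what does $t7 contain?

-1

li $t7, 39 → $t7=39
li $t1, 0 → $t1=0
li $t6, 37 → $t6=37
sub $t6, $t1, $t1 → $t6=0-0=0
xor $t7, $t6, 1 → $t7=0^1=1
add $t6, $t6, $t1 → $t6=0+0=0
and $t7, $t6, $t6 → $t7=0&0=0
lw $t7, (60) → $t7=M[60]=42
srl $t7, $t1, 4 → $t7=0>>4=0
sub $t6, $t7, 1 → $t6=0-1=-1
sub $t7, $t6, $t1 → $t7=(-1)-0=-1
After step 11: $t7 = -1.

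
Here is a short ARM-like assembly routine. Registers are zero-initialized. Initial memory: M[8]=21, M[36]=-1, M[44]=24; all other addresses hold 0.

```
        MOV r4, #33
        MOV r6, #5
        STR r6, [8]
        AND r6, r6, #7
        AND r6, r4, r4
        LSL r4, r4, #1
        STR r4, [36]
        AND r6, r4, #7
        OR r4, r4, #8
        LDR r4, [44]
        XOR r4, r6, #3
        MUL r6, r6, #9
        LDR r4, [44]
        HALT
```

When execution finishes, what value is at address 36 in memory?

66

MOV r4, #33 → r4=33
MOV r6, #5 → r6=5
STR r6, [8] → M[8]=5
AND r6, r6, #7 → r6=5&7=5
AND r6, r4, r4 → r6=33&33=33
LSL r4, r4, #1 → r4=33<<1=66
STR r4, [36] → M[36]=66
AND r6, r4, #7 → r6=66&7=2
OR r4, r4, #8 → r4=66|8=74
LDR r4, [44] → r4=M[44]=24
XOR r4, r6, #3 → r4=2^3=1
MUL r6, r6, #9 → r6=2*9=18
LDR r4, [44] → r4=M[44]=24
halt.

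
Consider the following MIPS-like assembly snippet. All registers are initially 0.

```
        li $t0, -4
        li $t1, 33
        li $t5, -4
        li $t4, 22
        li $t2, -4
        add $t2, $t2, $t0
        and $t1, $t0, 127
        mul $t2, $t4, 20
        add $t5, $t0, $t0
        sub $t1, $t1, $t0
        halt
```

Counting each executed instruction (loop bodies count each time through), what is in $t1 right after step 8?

124

li $t0, -4 → $t0=-4
li $t1, 33 → $t1=33
li $t5, -4 → $t5=-4
li $t4, 22 → $t4=22
li $t2, -4 → $t2=-4
add $t2, $t2, $t0 → $t2=(-4)+(-4)=-8
and $t1, $t0, 127 → $t1=(-4)&127=124
mul $t2, $t4, 20 → $t2=22*20=440
After step 8: $t1 = 124.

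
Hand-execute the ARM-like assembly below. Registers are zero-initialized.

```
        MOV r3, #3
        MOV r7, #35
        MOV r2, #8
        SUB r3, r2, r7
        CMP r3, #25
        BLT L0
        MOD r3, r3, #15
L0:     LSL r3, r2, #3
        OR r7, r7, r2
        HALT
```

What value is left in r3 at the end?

MOV r3, #3 → r3=3
MOV r7, #35 → r7=35
MOV r2, #8 → r2=8
SUB r3, r2, r7 → r3=8-35=-27
CMP r3, #25  (cmp -27,25)
BLT L0: taken
LSL r3, r2, #3 → r3=8<<3=64
OR r7, r7, r2 → r7=35|8=43
halt.

64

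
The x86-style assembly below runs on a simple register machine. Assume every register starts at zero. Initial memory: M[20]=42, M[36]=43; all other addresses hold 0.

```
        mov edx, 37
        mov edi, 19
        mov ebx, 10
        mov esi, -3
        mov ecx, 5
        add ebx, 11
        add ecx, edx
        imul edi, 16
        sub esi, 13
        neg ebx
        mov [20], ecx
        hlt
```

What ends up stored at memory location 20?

42

mov edx, 37 → edx=37
mov edi, 19 → edi=19
mov ebx, 10 → ebx=10
mov esi, -3 → esi=-3
mov ecx, 5 → ecx=5
add ebx, 11 → ebx=10+11=21
add ecx, edx → ecx=5+37=42
imul edi, 16 → edi=19*16=304
sub esi, 13 → esi=(-3)-13=-16
neg ebx → ebx=-(21)=-21
mov [20], ecx → M[20]=42
halt.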